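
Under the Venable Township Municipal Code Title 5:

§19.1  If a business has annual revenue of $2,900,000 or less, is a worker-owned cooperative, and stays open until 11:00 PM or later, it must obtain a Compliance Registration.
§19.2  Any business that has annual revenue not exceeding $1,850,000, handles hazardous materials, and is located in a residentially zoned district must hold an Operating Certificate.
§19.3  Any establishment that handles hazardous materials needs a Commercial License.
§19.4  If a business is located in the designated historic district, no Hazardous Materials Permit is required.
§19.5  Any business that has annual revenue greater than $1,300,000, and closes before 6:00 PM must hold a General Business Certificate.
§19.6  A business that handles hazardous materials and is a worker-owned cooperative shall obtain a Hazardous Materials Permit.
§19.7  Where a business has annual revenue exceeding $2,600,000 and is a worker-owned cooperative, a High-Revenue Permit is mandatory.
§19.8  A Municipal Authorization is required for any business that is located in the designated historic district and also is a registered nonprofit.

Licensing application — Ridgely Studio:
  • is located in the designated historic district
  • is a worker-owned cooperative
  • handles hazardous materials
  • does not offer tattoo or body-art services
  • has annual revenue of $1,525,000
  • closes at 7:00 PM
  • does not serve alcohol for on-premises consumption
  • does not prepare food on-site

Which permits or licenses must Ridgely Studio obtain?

Commercial License

§19.1 revenue $1,525,000 ≤ $2,900,000; is a worker-owned cooperative; closes 7:00 PM, at/before 11:00 PM → Compliance Registration not required.
§19.2 revenue $1,525,000 ≤ $1,850,000; handles hazardous materials; is located in the designated historic district (not: is located in a residentially zoned district) → Operating Certificate not required.
§19.3 handles hazardous materials → Commercial License required.
§19.4 is located in the designated historic district → exempt from Hazardous Materials Permit.
§19.5 revenue $1,525,000 > $1,300,000; closes 7:00 PM, after 6:00 PM → General Business Certificate not required.
§19.6 handles hazardous materials; is a worker-owned cooperative → Hazardous Materials Permit required.
§19.7 revenue $1,525,000 ≤ $2,600,000; is a worker-owned cooperative → High-Revenue Permit not required.
§19.8 is located in the designated historic district; is a worker-owned cooperative (not: is a registered nonprofit) → Municipal Authorization not required.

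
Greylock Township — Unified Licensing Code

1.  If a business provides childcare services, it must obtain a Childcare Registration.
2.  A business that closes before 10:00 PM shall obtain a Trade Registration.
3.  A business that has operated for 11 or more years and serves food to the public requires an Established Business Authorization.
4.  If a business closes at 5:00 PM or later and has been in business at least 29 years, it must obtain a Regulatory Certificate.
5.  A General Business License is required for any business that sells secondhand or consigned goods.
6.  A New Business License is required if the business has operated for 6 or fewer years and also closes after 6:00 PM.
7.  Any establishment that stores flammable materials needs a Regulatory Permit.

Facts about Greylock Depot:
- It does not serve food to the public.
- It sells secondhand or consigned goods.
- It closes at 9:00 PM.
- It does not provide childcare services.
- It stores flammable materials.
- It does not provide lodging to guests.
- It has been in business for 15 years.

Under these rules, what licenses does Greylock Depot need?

1. does not provide childcare services → Childcare Registration not required.
2. closes 9:00 PM, at/before 10:00 PM → Trade Registration required.
3. years in business 15 ≥ 11; does not serve food to the public → Established Business Authorization not required.
4. closes 9:00 PM, after 5:00 PM; years in business 15 < 29 → Regulatory Certificate not required.
5. sells secondhand or consigned goods → General Business License required.
6. years in business 15 > 6; closes 9:00 PM, after 6:00 PM → New Business License not required.
7. stores flammable materials → Regulatory Permit required.

General Business License, Regulatory Permit, Trade Registration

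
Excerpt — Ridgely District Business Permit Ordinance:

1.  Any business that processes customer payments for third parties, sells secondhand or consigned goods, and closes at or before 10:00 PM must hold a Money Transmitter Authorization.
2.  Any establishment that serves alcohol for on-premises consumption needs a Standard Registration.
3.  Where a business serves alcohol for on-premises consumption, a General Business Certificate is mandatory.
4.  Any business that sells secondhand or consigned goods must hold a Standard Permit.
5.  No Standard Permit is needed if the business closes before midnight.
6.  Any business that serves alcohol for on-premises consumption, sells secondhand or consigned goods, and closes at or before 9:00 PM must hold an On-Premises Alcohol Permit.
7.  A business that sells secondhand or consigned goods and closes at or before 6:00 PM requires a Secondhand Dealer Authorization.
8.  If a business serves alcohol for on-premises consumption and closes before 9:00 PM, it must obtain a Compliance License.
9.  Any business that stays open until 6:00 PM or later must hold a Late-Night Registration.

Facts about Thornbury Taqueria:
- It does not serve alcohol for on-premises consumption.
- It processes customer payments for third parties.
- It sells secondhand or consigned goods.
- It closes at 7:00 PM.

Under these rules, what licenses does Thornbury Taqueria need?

Late-Night Registration, Money Transmitter Authorization

1. processes customer payments for third parties; sells secondhand or consigned goods; closes 7:00 PM, at/before 10:00 PM → Money Transmitter Authorization required.
2. does not serve alcohol for on-premises consumption → Standard Registration not required.
3. does not serve alcohol for on-premises consumption → General Business Certificate not required.
4. sells secondhand or consigned goods → Standard Permit required.
5. closes 7:00 PM, at/before midnight → exempt from Standard Permit.
6. does not serve alcohol for on-premises consumption; sells secondhand or consigned goods; closes 7:00 PM, at/before 9:00 PM → On-Premises Alcohol Permit not required.
7. sells secondhand or consigned goods; closes 7:00 PM, after 6:00 PM → Secondhand Dealer Authorization not required.
8. does not serve alcohol for on-premises consumption; closes 7:00 PM, at/before 9:00 PM → Compliance License not required.
9. closes 7:00 PM, after 6:00 PM → Late-Night Registration required.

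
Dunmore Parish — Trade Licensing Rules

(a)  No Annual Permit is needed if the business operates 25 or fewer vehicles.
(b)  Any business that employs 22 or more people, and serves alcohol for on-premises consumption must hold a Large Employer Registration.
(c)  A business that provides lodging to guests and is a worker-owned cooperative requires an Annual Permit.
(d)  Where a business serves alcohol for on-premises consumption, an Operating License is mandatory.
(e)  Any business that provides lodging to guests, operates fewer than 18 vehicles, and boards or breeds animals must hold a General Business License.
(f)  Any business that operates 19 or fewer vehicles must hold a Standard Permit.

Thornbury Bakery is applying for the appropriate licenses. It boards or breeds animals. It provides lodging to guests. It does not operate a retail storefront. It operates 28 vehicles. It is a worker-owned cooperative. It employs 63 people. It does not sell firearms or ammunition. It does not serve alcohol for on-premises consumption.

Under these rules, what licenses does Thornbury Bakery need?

(a) vehicles 28 > 25 → Annual Permit exemption does not apply.
(b) employees 63 ≥ 22; does not serve alcohol for on-premises consumption → Large Employer Registration not required.
(c) provides lodging to guests; is a worker-owned cooperative → Annual Permit required.
(d) does not serve alcohol for on-premises consumption → Operating License not required.
(e) provides lodging to guests; vehicles 28 ≥ 18; boards or breeds animals → General Business License not required.
(f) vehicles 28 > 19 → Standard Permit not required.

Annual Permit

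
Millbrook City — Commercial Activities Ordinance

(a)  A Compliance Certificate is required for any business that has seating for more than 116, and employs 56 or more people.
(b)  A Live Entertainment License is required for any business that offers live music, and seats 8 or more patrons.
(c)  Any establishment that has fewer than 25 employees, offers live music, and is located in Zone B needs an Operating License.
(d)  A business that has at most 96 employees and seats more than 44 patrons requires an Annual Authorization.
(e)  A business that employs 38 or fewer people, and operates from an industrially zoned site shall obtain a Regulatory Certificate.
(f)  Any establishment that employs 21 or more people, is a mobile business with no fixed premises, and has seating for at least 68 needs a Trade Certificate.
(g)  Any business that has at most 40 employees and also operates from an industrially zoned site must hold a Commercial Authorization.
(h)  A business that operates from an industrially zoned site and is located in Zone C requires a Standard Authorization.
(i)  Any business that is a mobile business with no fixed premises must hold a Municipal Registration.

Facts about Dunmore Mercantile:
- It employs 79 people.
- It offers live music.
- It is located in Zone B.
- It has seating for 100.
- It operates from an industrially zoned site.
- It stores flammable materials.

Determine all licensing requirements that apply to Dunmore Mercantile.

(a) seating 100 ≤ 116; employees 79 ≥ 56 → Compliance Certificate not required.
(b) offers live music; seating 100 ≥ 8 → Live Entertainment License required.
(c) employees 79 ≥ 25; offers live music; is located in Zone B → Operating License not required.
(d) employees 79 ≤ 96; seating 100 > 44 → Annual Authorization required.
(e) employees 79 > 38; operates from an industrially zoned site → Regulatory Certificate not required.
(f) employees 79 ≥ 21; operates from an industrially zoned site (not: is a mobile business with no fixed premises); seating 100 ≥ 68 → Trade Certificate not required.
(g) employees 79 > 40; operates from an industrially zoned site → Commercial Authorization not required.
(h) operates from an industrially zoned site; is located in Zone B (not: is located in Zone C) → Standard Authorization not required.
(i) operates from an industrially zoned site (not: is a mobile business with no fixed premises) → Municipal Registration not required.

Annual Authorization, Live Entertainment License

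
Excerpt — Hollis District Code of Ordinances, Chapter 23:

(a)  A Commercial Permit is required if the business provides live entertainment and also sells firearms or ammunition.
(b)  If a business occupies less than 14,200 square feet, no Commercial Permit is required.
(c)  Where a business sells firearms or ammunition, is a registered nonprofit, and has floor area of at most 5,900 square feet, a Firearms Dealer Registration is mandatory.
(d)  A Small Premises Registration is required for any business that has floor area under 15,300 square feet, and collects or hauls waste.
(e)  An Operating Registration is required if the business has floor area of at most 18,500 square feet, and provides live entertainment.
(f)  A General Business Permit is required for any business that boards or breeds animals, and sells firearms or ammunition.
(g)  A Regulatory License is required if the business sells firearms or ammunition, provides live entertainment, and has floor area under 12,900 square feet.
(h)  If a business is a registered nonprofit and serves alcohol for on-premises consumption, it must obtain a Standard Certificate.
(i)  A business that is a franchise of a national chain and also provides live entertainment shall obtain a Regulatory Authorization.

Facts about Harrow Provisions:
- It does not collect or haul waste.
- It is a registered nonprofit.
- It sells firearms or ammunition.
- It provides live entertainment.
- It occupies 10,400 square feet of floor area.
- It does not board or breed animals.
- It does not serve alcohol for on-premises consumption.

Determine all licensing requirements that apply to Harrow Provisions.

(a) provides live entertainment; sells firearms or ammunition → Commercial Permit required.
(b) floor area 10,400 square feet < 14,200 square feet → exempt from Commercial Permit.
(c) sells firearms or ammunition; is a registered nonprofit; floor area 10,400 square feet > 5,900 square feet → Firearms Dealer Registration not required.
(d) floor area 10,400 square feet < 15,300 square feet; does not collect or haul waste → Small Premises Registration not required.
(e) floor area 10,400 square feet ≤ 18,500 square feet; provides live entertainment → Operating Registration required.
(f) does not board or breed animals; sells firearms or ammunition → General Business Permit not required.
(g) sells firearms or ammunition; provides live entertainment; floor area 10,400 square feet < 12,900 square feet → Regulatory License required.
(h) is a registered nonprofit; does not serve alcohol for on-premises consumption → Standard Certificate not required.
(i) is a registered nonprofit (not: is a franchise of a national chain); provides live entertainment → Regulatory Authorization not required.

Operating Registration, Regulatory License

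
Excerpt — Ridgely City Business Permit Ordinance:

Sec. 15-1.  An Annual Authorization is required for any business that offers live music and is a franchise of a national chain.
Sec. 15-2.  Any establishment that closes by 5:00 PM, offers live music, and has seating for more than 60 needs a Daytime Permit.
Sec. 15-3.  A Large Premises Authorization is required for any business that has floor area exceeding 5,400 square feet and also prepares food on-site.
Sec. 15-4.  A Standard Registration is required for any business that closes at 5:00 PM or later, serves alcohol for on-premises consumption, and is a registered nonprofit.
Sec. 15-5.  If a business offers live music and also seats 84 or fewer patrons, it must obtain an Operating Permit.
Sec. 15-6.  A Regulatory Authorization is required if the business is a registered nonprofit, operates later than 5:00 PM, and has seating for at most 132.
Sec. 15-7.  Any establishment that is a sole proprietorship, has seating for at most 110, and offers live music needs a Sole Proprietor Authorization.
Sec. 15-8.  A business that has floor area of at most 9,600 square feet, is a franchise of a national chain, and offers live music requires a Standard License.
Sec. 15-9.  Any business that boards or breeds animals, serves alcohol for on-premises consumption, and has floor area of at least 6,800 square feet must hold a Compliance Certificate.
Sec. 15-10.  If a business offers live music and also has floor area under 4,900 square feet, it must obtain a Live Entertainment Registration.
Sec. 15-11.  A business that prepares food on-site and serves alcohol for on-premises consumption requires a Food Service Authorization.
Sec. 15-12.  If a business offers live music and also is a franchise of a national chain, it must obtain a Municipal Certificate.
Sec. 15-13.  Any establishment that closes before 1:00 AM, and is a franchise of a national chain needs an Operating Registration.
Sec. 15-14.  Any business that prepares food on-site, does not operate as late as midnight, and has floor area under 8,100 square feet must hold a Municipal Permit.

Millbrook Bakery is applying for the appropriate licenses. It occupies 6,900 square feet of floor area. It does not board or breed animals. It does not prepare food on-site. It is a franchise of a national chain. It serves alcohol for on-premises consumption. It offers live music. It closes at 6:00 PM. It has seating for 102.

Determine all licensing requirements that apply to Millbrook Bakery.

Annual Authorization, Municipal Certificate, Operating Registration, Standard License

Sec. 15-1. offers live music; is a franchise of a national chain → Annual Authorization required.
Sec. 15-2. closes 6:00 PM, after 5:00 PM; offers live music; seating 102 > 60 → Daytime Permit not required.
Sec. 15-3. floor area 6,900 square feet > 5,400 square feet; does not prepare food on-site → Large Premises Authorization not required.
Sec. 15-4. closes 6:00 PM, after 5:00 PM; serves alcohol for on-premises consumption; is a franchise of a national chain (not: is a registered nonprofit) → Standard Registration not required.
Sec. 15-5. offers live music; seating 102 > 84 → Operating Permit not required.
Sec. 15-6. is a franchise of a national chain (not: is a registered nonprofit); closes 6:00 PM, after 5:00 PM; seating 102 ≤ 132 → Regulatory Authorization not required.
Sec. 15-7. is a franchise of a national chain (not: is a sole proprietorship); seating 102 ≤ 110; offers live music → Sole Proprietor Authorization not required.
Sec. 15-8. floor area 6,900 square feet ≤ 9,600 square feet; is a franchise of a national chain; offers live music → Standard License required.
Sec. 15-9. does not board or breed animals; serves alcohol for on-premises consumption; floor area 6,900 square feet ≥ 6,800 square feet → Compliance Certificate not required.
Sec. 15-10. offers live music; floor area 6,900 square feet ≥ 4,900 square feet → Live Entertainment Registration not required.
Sec. 15-11. does not prepare food on-site; serves alcohol for on-premises consumption → Food Service Authorization not required.
Sec. 15-12. offers live music; is a franchise of a national chain → Municipal Certificate required.
Sec. 15-13. closes 6:00 PM, at/before 1:00 AM; is a franchise of a national chain → Operating Registration required.
Sec. 15-14. does not prepare food on-site; closes 6:00 PM, at/before midnight; floor area 6,900 square feet < 8,100 square feet → Municipal Permit not required.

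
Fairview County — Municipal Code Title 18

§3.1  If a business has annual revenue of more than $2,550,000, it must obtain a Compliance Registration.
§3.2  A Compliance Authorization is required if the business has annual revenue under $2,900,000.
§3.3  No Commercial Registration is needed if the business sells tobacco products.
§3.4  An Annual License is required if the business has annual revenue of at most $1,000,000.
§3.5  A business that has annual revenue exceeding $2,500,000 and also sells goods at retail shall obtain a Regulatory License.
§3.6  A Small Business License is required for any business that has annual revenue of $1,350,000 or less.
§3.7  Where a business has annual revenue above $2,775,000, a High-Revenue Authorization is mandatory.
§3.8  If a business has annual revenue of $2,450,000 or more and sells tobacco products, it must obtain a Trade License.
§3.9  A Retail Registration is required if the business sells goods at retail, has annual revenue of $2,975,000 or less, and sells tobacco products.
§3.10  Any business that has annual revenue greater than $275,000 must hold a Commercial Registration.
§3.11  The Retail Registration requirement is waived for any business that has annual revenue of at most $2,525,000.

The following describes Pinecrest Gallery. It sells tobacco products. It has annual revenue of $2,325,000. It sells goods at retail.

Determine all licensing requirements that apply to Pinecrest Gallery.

§3.1 revenue $2,325,000 ≤ $2,550,000 → Compliance Registration not required.
§3.2 revenue $2,325,000 < $2,900,000 → Compliance Authorization required.
§3.3 sells tobacco products → exempt from Commercial Registration.
§3.4 revenue $2,325,000 > $1,000,000 → Annual License not required.
§3.5 revenue $2,325,000 ≤ $2,500,000; sells goods at retail → Regulatory License not required.
§3.6 revenue $2,325,000 > $1,350,000 → Small Business License not required.
§3.7 revenue $2,325,000 ≤ $2,775,000 → High-Revenue Authorization not required.
§3.8 revenue $2,325,000 < $2,450,000; sells tobacco products → Trade License not required.
§3.9 sells goods at retail; revenue $2,325,000 ≤ $2,975,000; sells tobacco products → Retail Registration required.
§3.10 revenue $2,325,000 > $275,000 → Commercial Registration required.
§3.11 revenue $2,325,000 ≤ $2,525,000 → exempt from Retail Registration.

Compliance Authorization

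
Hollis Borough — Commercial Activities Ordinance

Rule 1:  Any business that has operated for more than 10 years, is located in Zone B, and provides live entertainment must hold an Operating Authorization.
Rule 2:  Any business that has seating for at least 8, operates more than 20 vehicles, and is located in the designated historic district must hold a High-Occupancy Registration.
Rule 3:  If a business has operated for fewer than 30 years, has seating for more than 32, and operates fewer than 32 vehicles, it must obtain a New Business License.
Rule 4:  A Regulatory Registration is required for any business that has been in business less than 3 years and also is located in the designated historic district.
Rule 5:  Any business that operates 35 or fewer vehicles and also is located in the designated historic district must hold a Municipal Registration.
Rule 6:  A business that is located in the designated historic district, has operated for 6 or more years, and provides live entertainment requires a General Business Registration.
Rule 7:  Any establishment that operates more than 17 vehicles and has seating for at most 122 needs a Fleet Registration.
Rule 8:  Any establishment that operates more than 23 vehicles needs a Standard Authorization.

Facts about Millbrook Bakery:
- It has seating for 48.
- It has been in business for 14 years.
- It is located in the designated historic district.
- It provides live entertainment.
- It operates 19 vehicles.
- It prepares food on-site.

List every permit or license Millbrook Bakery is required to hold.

Fleet Registration, General Business Registration, Municipal Registration, New Business License

Rule 1: years in business 14 > 10; is located in the designated historic district (not: is located in Zone B); provides live entertainment → Operating Authorization not required.
Rule 2: seating 48 ≥ 8; vehicles 19 ≤ 20; is located in the designated historic district → High-Occupancy Registration not required.
Rule 3: years in business 14 < 30; seating 48 > 32; vehicles 19 < 32 → New Business License required.
Rule 4: years in business 14 ≥ 3; is located in the designated historic district → Regulatory Registration not required.
Rule 5: vehicles 19 ≤ 35; is located in the designated historic district → Municipal Registration required.
Rule 6: is located in the designated historic district; years in business 14 ≥ 6; provides live entertainment → General Business Registration required.
Rule 7: vehicles 19 > 17; seating 48 ≤ 122 → Fleet Registration required.
Rule 8: vehicles 19 ≤ 23 → Standard Authorization not required.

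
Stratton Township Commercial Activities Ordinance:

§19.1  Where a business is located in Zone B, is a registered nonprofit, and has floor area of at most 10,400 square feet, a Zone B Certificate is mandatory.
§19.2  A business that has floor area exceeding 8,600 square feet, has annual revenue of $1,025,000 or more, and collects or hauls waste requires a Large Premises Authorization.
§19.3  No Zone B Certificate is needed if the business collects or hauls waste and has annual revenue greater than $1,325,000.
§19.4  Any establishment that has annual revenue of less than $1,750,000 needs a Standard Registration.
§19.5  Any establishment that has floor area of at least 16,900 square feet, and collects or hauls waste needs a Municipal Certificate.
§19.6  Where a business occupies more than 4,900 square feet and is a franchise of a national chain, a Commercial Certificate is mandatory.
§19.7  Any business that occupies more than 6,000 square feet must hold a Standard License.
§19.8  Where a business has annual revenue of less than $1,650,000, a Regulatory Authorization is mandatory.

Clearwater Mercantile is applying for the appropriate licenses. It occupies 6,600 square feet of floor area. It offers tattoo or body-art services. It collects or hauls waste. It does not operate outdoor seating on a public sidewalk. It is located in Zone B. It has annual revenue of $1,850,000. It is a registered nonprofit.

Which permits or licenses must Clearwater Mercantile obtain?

§19.1 is located in Zone B; is a registered nonprofit; floor area 6,600 square feet ≤ 10,400 square feet → Zone B Certificate required.
§19.2 floor area 6,600 square feet ≤ 8,600 square feet; revenue $1,850,000 ≥ $1,025,000; collects or hauls waste → Large Premises Authorization not required.
§19.3 collects or hauls waste; revenue $1,850,000 > $1,325,000 → exempt from Zone B Certificate.
§19.4 revenue $1,850,000 ≥ $1,750,000 → Standard Registration not required.
§19.5 floor area 6,600 square feet < 16,900 square feet; collects or hauls waste → Municipal Certificate not required.
§19.6 floor area 6,600 square feet > 4,900 square feet; is a registered nonprofit (not: is a franchise of a national chain) → Commercial Certificate not required.
§19.7 floor area 6,600 square feet > 6,000 square feet → Standard License required.
§19.8 revenue $1,850,000 ≥ $1,650,000 → Regulatory Authorization not required.

Standard License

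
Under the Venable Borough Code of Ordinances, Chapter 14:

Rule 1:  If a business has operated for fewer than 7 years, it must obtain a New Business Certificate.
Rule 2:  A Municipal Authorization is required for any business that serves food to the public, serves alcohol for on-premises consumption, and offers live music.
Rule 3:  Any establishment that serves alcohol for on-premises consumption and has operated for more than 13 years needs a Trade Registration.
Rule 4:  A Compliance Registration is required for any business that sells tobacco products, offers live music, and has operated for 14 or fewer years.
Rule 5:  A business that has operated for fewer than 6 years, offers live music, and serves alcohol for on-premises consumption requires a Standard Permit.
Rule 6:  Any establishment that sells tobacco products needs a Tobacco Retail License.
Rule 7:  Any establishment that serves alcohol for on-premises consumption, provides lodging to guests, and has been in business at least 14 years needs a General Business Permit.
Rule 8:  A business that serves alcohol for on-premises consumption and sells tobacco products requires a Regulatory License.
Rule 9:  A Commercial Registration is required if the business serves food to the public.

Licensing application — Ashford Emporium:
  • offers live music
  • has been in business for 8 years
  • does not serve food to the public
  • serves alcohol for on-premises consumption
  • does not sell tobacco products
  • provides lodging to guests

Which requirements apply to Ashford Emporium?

None

Rule 1: years in business 8 ≥ 7 → New Business Certificate not required.
Rule 2: does not serve food to the public; serves alcohol for on-premises consumption; offers live music → Municipal Authorization not required.
Rule 3: serves alcohol for on-premises consumption; years in business 8 ≤ 13 → Trade Registration not required.
Rule 4: does not sell tobacco products; offers live music; years in business 8 ≤ 14 → Compliance Registration not required.
Rule 5: years in business 8 ≥ 6; offers live music; serves alcohol for on-premises consumption → Standard Permit not required.
Rule 6: does not sell tobacco products → Tobacco Retail License not required.
Rule 7: serves alcohol for on-premises consumption; provides lodging to guests; years in business 8 < 14 → General Business Permit not required.
Rule 8: serves alcohol for on-premises consumption; does not sell tobacco products → Regulatory License not required.
Rule 9: does not serve food to the public → Commercial Registration not required.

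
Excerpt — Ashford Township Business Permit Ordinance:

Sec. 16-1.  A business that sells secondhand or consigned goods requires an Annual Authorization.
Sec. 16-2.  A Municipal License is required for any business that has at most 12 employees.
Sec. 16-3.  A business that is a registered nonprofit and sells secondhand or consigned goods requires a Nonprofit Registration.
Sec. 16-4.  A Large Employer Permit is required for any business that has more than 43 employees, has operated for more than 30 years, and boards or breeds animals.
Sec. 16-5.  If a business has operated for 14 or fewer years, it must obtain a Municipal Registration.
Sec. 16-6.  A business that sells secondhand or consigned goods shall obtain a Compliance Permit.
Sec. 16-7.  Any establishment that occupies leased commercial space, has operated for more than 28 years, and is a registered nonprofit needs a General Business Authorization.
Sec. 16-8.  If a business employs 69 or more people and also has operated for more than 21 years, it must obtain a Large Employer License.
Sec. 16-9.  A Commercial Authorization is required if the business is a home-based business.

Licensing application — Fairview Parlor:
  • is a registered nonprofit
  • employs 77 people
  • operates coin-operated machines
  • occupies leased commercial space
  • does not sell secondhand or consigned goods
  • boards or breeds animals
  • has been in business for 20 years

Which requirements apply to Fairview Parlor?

None

Sec. 16-1. does not sell secondhand or consigned goods → Annual Authorization not required.
Sec. 16-2. employees 77 > 12 → Municipal License not required.
Sec. 16-3. is a registered nonprofit; does not sell secondhand or consigned goods → Nonprofit Registration not required.
Sec. 16-4. employees 77 > 43; years in business 20 ≤ 30; boards or breeds animals → Large Employer Permit not required.
Sec. 16-5. years in business 20 > 14 → Municipal Registration not required.
Sec. 16-6. does not sell secondhand or consigned goods → Compliance Permit not required.
Sec. 16-7. occupies leased commercial space; years in business 20 ≤ 28; is a registered nonprofit → General Business Authorization not required.
Sec. 16-8. employees 77 ≥ 69; years in business 20 ≤ 21 → Large Employer License not required.
Sec. 16-9. occupies leased commercial space (not: is a home-based business) → Commercial Authorization not required.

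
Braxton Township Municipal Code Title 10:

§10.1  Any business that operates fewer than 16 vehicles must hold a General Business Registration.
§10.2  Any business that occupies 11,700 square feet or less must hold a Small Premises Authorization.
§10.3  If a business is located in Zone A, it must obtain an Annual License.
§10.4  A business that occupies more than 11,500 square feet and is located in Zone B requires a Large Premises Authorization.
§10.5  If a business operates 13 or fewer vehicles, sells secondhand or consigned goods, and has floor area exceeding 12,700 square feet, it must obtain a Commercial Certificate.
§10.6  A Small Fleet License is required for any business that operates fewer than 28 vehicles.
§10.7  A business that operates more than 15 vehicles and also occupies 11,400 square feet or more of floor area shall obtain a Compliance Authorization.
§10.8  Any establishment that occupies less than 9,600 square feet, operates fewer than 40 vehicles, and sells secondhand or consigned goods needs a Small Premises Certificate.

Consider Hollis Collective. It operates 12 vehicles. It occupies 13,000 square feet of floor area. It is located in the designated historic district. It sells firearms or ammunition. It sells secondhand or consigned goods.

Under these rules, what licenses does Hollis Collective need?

Commercial Certificate, General Business Registration, Small Fleet License

§10.1 vehicles 12 < 16 → General Business Registration required.
§10.2 floor area 13,000 square feet > 11,700 square feet → Small Premises Authorization not required.
§10.3 is located in the designated historic district (not: is located in Zone A) → Annual License not required.
§10.4 floor area 13,000 square feet > 11,500 square feet; is located in the designated historic district (not: is located in Zone B) → Large Premises Authorization not required.
§10.5 vehicles 12 ≤ 13; sells secondhand or consigned goods; floor area 13,000 square feet > 12,700 square feet → Commercial Certificate required.
§10.6 vehicles 12 < 28 → Small Fleet License required.
§10.7 vehicles 12 ≤ 15; floor area 13,000 square feet ≥ 11,400 square feet → Compliance Authorization not required.
§10.8 floor area 13,000 square feet ≥ 9,600 square feet; vehicles 12 < 40; sells secondhand or consigned goods → Small Premises Certificate not required.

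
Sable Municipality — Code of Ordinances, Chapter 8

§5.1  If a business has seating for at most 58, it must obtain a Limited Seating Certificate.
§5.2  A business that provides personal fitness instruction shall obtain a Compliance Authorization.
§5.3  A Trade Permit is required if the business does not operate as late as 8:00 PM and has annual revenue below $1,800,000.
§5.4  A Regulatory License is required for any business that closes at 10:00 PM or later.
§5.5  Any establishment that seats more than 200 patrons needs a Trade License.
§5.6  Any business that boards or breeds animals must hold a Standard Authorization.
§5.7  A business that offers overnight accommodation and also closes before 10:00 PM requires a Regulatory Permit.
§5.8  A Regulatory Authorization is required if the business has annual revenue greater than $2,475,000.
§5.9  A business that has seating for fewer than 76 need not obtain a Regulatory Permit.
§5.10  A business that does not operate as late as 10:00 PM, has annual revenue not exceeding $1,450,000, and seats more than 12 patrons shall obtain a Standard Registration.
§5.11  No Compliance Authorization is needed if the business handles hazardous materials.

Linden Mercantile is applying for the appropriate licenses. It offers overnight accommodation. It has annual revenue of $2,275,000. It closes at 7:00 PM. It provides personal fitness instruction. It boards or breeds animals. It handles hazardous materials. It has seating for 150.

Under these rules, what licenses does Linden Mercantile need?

§5.1 seating 150 > 58 → Limited Seating Certificate not required.
§5.2 provides personal fitness instruction → Compliance Authorization required.
§5.3 closes 7:00 PM, at/before 8:00 PM; revenue $2,275,000 ≥ $1,800,000 → Trade Permit not required.
§5.4 closes 7:00 PM, at/before 10:00 PM → Regulatory License not required.
§5.5 seating 150 ≤ 200 → Trade License not required.
§5.6 boards or breeds animals → Standard Authorization required.
§5.7 offers overnight accommodation; closes 7:00 PM, at/before 10:00 PM → Regulatory Permit required.
§5.8 revenue $2,275,000 ≤ $2,475,000 → Regulatory Authorization not required.
§5.9 seating 150 ≥ 76 → Regulatory Permit exemption does not apply.
§5.10 closes 7:00 PM, at/before 10:00 PM; revenue $2,275,000 > $1,450,000; seating 150 > 12 → Standard Registration not required.
§5.11 handles hazardous materials → exempt from Compliance Authorization.

Regulatory Permit, Standard Authorization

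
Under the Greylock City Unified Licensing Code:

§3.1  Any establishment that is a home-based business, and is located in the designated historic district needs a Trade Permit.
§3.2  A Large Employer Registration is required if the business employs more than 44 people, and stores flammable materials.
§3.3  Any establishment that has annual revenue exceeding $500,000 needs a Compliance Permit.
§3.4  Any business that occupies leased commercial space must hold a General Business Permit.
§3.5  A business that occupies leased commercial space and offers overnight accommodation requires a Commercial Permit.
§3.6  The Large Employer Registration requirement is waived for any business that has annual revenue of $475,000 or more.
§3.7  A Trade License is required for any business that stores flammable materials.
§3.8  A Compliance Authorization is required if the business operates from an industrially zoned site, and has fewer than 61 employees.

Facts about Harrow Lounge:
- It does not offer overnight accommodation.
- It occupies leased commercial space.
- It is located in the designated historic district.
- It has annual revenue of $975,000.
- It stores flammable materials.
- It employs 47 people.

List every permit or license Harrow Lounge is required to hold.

Compliance Permit, General Business Permit, Trade License

§3.1 occupies leased commercial space (not: is a home-based business); is located in the designated historic district → Trade Permit not required.
§3.2 employees 47 > 44; stores flammable materials → Large Employer Registration required.
§3.3 revenue $975,000 > $500,000 → Compliance Permit required.
§3.4 occupies leased commercial space → General Business Permit required.
§3.5 occupies leased commercial space; does not offer overnight accommodation → Commercial Permit not required.
§3.6 revenue $975,000 ≥ $475,000 → exempt from Large Employer Registration.
§3.7 stores flammable materials → Trade License required.
§3.8 occupies leased commercial space (not: operates from an industrially zoned site); employees 47 < 61 → Compliance Authorization not required.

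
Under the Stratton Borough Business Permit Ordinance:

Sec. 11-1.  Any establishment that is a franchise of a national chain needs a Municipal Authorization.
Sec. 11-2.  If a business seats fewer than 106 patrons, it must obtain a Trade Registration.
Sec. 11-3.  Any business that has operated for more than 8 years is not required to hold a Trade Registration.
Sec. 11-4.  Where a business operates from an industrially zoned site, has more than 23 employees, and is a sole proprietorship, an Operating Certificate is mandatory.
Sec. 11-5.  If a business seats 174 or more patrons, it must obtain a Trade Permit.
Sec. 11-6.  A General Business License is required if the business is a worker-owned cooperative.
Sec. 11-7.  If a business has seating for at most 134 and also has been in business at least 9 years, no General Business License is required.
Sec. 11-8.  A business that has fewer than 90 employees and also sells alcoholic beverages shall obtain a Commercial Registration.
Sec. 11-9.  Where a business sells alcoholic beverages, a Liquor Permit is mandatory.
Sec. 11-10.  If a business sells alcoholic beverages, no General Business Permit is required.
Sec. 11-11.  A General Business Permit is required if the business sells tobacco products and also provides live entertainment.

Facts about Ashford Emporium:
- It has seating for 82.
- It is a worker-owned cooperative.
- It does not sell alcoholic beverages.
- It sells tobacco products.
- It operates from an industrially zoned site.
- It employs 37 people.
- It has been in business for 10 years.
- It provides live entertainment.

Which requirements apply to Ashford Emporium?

General Business Permit

Sec. 11-1. is a worker-owned cooperative (not: is a franchise of a national chain) → Municipal Authorization not required.
Sec. 11-2. seating 82 < 106 → Trade Registration required.
Sec. 11-3. years in business 10 > 8 → exempt from Trade Registration.
Sec. 11-4. operates from an industrially zoned site; employees 37 > 23; is a worker-owned cooperative (not: is a sole proprietorship) → Operating Certificate not required.
Sec. 11-5. seating 82 < 174 → Trade Permit not required.
Sec. 11-6. is a worker-owned cooperative → General Business License required.
Sec. 11-7. seating 82 ≤ 134; years in business 10 ≥ 9 → exempt from General Business License.
Sec. 11-8. employees 37 < 90; does not sell alcoholic beverages → Commercial Registration not required.
Sec. 11-9. does not sell alcoholic beverages → Liquor Permit not required.
Sec. 11-10. does not sell alcoholic beverages → General Business Permit exemption does not apply.
Sec. 11-11. sells tobacco products; provides live entertainment → General Business Permit required.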